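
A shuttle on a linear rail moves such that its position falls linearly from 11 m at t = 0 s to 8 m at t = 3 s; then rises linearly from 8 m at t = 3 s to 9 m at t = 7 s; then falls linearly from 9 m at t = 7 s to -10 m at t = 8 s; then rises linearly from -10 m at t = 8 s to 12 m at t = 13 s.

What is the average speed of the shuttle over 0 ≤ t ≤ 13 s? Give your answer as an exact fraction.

Average speed = (total path length)/(elapsed time); on a piecewise-linear x-t graph the path length is Σ|Δx|.
0–3 s: |Δx| = |8 − 11| = 3 m
3–7 s: |Δx| = |9 − 8| = 1 m
7–8 s: |Δx| = |-10 − 9| = 19 m
8–13 s: |Δx| = |12 − -10| = 22 m
Total path = 45 m; average speed = 45/13 = 45/13 m/s.

45/13 m/s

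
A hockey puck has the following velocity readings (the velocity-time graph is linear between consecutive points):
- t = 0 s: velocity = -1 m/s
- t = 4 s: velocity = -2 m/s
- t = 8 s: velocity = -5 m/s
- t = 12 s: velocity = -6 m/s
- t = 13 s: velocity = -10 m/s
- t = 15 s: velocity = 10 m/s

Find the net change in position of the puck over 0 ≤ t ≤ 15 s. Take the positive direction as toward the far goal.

-50 m

Displacement is the signed area under the v-t curve.
0–4 s: ½(-1 + -2)(4) = -6 m
4–8 s: ½(-2 + -5)(4) = -14 m
8–12 s: ½(-5 + -6)(4) = -22 m
12–13 s: ½(-6 + -10)(1) = -8 m
13–15 s: ½(-10 + 10)(2) = 0 m
Net displacement = -50 m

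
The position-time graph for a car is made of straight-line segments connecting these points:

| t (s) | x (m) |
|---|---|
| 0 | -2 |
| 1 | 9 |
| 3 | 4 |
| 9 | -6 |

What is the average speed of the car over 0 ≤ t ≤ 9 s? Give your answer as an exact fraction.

26/9 m/s

Average speed = (total path length)/(elapsed time); on a piecewise-linear x-t graph the path length is Σ|Δx|.
0–1 s: |Δx| = |9 − -2| = 11 m
1–3 s: |Δx| = |4 − 9| = 5 m
3–9 s: |Δx| = |-6 − 4| = 10 m
Total path = 26 m; average speed = 26/9 = 26/9 m/s.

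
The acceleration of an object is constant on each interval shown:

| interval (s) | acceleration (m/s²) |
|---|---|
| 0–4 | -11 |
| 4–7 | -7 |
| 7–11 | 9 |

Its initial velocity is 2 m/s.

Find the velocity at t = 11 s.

Δv equals the area under the a-t graph; then v = v₀ + Δv.
0–4 s: -11 × 4 = -44 m/s
4–7 s: -7 × 3 = -21 m/s
7–11 s: 9 × 4 = 36 m/s
Δv = -29 m/s, so v(11) = 2 + (-29) = -27 m/s.

-27 m/s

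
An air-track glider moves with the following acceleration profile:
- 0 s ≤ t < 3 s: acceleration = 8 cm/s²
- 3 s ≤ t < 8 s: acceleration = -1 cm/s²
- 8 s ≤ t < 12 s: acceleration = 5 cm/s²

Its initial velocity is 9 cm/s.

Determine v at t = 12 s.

48 cm/s

Δv equals the area under the a-t graph; then v = v₀ + Δv.
0–3 s: 8 × 3 = 24 cm/s
3–8 s: -1 × 5 = -5 cm/s
8–12 s: 5 × 4 = 20 cm/s
Δv = 39 cm/s, so v(12) = 9 + (39) = 48 cm/s.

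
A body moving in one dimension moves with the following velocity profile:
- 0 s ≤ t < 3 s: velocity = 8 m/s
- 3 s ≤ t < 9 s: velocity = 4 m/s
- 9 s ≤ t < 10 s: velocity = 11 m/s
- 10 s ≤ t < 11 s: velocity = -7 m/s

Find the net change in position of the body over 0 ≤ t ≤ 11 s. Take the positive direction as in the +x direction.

Net displacement equals the area under the velocity-time graph (areas below the axis count negative).
0–3 s: 8 × 3 = 24 m
3–9 s: 4 × 6 = 24 m
9–10 s: 11 × 1 = 11 m
10–11 s: -7 × 1 = -7 m
Net displacement = 52 m

52 m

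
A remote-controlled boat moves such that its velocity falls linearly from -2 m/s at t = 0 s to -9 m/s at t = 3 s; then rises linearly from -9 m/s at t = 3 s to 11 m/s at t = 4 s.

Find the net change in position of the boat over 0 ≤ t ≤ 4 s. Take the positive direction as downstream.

-15.5 m

Displacement is the signed area under the v-t curve.
0–3 s: ½(-2 + -9)(3) = -16.5 m
3–4 s: ½(-9 + 11)(1) = 1 m
Net displacement = -15.5 m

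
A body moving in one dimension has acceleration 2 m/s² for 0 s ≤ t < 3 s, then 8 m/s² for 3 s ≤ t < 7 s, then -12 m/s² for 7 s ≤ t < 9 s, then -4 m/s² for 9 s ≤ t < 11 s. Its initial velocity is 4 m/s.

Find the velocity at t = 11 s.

Δv equals the area under the a-t graph; then v = v₀ + Δv.
0–3 s: 2 × 3 = 6 m/s
3–7 s: 8 × 4 = 32 m/s
7–9 s: -12 × 2 = -24 m/s
9–11 s: -4 × 2 = -8 m/s
Δv = 6 m/s, so v(11) = 4 + (6) = 10 m/s.

10 m/s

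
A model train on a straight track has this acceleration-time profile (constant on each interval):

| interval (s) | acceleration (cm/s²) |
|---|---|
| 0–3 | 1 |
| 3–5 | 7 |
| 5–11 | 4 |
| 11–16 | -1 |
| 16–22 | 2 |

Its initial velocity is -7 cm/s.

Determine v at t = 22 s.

Δv equals the area under the a-t graph; then v = v₀ + Δv.
0–3 s: 1 × 3 = 3 cm/s
3–5 s: 7 × 2 = 14 cm/s
5–11 s: 4 × 6 = 24 cm/s
11–16 s: -1 × 5 = -5 cm/s
16–22 s: 2 × 6 = 12 cm/s
Δv = 48 cm/s, so v(22) = -7 + (48) = 41 cm/s.

41 cm/s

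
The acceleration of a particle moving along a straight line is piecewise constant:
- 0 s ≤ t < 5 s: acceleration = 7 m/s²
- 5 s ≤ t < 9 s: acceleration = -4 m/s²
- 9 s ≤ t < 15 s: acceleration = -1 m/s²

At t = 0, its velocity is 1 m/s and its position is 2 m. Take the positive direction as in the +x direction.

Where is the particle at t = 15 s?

On each constant-a segment, Δv = aΔt and Δx = v₀Δt + ½aΔt²; chain segment to segment.
0–5 s: v starts 1 m/s; Δx = 1·5 + ½·7·5² = 92.5 m; v ends 36 m/s.
5–9 s: v starts 36 m/s; Δx = 36·4 + ½·-4·4² = 112 m; v ends 20 m/s.
9–15 s: v starts 20 m/s; Δx = 20·6 + ½·-1·6² = 102 m; v ends 14 m/s.
x(15) = 2 + Σ Δx = 308.5 m.

308.5 m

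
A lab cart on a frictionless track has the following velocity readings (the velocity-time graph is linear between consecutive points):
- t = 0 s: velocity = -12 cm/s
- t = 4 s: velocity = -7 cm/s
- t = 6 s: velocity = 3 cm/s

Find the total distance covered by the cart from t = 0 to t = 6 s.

43.8 cm

Total distance travelled is ∫|v| dt — sum the magnitudes of each area piece.
0–4 s: |½(-12 + -7)(4)| = 38 cm
4–6 s: v = 0 at t = 5.4 s; triangle areas 4.9 + 0.9 = 5.8 cm
Total distance = 43.8 cm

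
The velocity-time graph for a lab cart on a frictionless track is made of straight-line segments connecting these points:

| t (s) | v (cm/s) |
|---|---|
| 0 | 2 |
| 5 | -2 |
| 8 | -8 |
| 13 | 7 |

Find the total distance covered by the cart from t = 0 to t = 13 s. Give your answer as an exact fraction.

Total distance travelled is ∫|v| dt — sum the magnitudes of each area piece.
0–5 s: v = 0 at t = 2.5 s; triangle areas 2.5 + 2.5 = 5 cm
5–8 s: |½(-2 + -8)(3)| = 15 cm
8–13 s: v = 0 at t = 32/3 s; triangle areas 32/3 + 49/6 = 113/6 cm
Total distance = 233/6 cm

233/6 cm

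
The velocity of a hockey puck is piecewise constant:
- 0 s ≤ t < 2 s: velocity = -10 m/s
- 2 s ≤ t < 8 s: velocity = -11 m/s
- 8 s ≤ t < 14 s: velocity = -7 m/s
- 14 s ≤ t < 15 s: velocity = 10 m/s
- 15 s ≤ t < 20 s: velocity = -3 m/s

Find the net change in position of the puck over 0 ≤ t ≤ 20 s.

Net displacement equals the area under the velocity-time graph (areas below the axis count negative).
0–2 s: -10 × 2 = -20 m
2–8 s: -11 × 6 = -66 m
8–14 s: -7 × 6 = -42 m
14–15 s: 10 × 1 = 10 m
15–20 s: -3 × 5 = -15 m
Net displacement = -133 m

-133 m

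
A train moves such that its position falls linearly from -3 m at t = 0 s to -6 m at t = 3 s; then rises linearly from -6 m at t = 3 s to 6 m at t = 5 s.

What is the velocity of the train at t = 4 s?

6 m/s

Velocity is the slope of the x-t graph on 3–5 s: (6 − -6)/(5 − 3) = 6 m/s.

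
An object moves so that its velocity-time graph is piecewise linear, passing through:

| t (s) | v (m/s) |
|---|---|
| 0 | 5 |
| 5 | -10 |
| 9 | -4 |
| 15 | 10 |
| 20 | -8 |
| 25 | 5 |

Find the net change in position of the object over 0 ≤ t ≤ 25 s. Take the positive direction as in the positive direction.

Displacement is the signed area under the v-t curve.
0–5 s: ½(5 + -10)(5) = -12.5 m
5–9 s: ½(-10 + -4)(4) = -28 m
9–15 s: ½(-4 + 10)(6) = 18 m
15–20 s: ½(10 + -8)(5) = 5 m
20–25 s: ½(-8 + 5)(5) = -7.5 m
Net displacement = -25 m

-25 m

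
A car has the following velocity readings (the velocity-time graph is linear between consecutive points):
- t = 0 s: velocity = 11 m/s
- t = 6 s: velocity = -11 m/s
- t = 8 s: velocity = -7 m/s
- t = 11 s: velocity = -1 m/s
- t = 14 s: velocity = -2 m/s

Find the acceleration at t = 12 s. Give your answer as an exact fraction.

-1/3 m/s²

Acceleration is the slope of the v-t graph on 11–14 s: (-2 − -1)/(14 − 11) = -1/3 m/s².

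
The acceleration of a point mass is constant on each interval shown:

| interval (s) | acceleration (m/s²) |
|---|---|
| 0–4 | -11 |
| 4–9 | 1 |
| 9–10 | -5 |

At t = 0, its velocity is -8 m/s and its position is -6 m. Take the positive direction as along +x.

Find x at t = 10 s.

-423 m

On each constant-a segment, Δv = aΔt and Δx = v₀Δt + ½aΔt²; chain segment to segment.
0–4 s: v starts -8 m/s; Δx = -8·4 + ½·-11·4² = -120 m; v ends -52 m/s.
4–9 s: v starts -52 m/s; Δx = -52·5 + ½·1·5² = -247.5 m; v ends -47 m/s.
9–10 s: v starts -47 m/s; Δx = -47·1 + ½·-5·1² = -49.5 m; v ends -52 m/s.
x(10) = -6 + Σ Δx = -423 m.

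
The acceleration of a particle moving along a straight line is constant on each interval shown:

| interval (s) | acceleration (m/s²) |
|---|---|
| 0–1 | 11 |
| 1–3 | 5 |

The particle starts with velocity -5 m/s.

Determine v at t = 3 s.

16 m/s

Δv equals the area under the a-t graph; then v = v₀ + Δv.
0–1 s: 11 × 1 = 11 m/s
1–3 s: 5 × 2 = 10 m/s
Δv = 21 m/s, so v(3) = -5 + (21) = 16 m/s.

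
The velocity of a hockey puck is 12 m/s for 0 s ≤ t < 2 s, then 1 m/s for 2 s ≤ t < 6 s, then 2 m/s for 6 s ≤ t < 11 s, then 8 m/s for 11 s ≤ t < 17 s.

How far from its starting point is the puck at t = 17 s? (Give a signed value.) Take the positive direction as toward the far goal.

86 m

Displacement is the signed area under the v-t curve.
0–2 s: 12 × 2 = 24 m
2–6 s: 1 × 4 = 4 m
6–11 s: 2 × 5 = 10 m
11–17 s: 8 × 6 = 48 m
Net displacement = 86 m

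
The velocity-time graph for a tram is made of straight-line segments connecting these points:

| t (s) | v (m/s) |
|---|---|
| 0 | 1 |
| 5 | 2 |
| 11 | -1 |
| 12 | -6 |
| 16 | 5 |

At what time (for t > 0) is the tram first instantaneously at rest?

t = 9 s

v changes sign on 5–11 s (from 2 to -1); the graph is linear there, so v = 0 at t = 5 + (-2)·(11 − 5)/(-1 − 2) = 9 s.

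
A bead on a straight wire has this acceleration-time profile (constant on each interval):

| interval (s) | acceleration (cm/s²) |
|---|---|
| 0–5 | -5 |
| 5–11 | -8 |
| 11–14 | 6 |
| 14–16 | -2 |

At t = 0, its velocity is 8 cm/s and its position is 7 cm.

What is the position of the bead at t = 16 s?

On each constant-a segment, Δv = aΔt and Δx = v₀Δt + ½aΔt²; chain segment to segment.
0–5 s: v starts 8 cm/s; Δx = 8·5 + ½·-5·5² = -22.5 cm; v ends -17 cm/s.
5–11 s: v starts -17 cm/s; Δx = -17·6 + ½·-8·6² = -246 cm; v ends -65 cm/s.
11–14 s: v starts -65 cm/s; Δx = -65·3 + ½·6·3² = -168 cm; v ends -47 cm/s.
14–16 s: v starts -47 cm/s; Δx = -47·2 + ½·-2·2² = -98 cm; v ends -51 cm/s.
x(16) = 7 + Σ Δx = -527.5 cm.

-527.5 cm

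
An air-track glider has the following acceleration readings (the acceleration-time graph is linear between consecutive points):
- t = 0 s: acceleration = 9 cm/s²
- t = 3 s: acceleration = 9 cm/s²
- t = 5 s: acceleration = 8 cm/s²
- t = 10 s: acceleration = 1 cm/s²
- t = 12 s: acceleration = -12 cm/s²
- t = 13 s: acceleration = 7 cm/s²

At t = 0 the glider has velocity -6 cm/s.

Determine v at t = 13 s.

47 cm/s

Δv equals the area under the a-t graph; then v = v₀ + Δv.
0–3 s: 9 × 3 = 27 cm/s
3–5 s: ½(9 + 8)(2) = 17 cm/s
5–10 s: ½(8 + 1)(5) = 22.5 cm/s
10–12 s: ½(1 + -12)(2) = -11 cm/s
12–13 s: ½(-12 + 7)(1) = -2.5 cm/s
Δv = 53 cm/s, so v(13) = -6 + (53) = 47 cm/s.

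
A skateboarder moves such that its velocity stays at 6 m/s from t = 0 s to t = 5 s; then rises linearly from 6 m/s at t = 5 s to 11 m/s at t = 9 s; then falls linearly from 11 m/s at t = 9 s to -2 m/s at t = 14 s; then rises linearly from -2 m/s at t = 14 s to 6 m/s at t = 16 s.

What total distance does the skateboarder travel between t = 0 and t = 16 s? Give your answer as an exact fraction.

Distance (not displacement) is the total path length: add the absolute areas under v-t.
0–5 s: |6| × 5 = 30 m
5–9 s: |½(6 + 11)(4)| = 34 m
9–14 s: v = 0 at t = 172/13 s; triangle areas 605/26 + 10/13 = 625/26 m
14–16 s: v = 0 at t = 14.5 s; triangle areas 0.5 + 4.5 = 5 m
Total distance = 2419/26 m

2419/26 m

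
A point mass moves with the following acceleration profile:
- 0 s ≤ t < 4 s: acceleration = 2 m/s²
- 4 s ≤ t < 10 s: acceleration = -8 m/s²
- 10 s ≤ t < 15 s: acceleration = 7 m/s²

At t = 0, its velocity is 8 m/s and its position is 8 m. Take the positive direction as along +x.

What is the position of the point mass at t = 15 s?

On each constant-a segment, Δv = aΔt and Δx = v₀Δt + ½aΔt²; chain segment to segment.
0–4 s: v starts 8 m/s; Δx = 8·4 + ½·2·4² = 48 m; v ends 16 m/s.
4–10 s: v starts 16 m/s; Δx = 16·6 + ½·-8·6² = -48 m; v ends -32 m/s.
10–15 s: v starts -32 m/s; Δx = -32·5 + ½·7·5² = -72.5 m; v ends 3 m/s.
x(15) = 8 + Σ Δx = -64.5 m.

-64.5 m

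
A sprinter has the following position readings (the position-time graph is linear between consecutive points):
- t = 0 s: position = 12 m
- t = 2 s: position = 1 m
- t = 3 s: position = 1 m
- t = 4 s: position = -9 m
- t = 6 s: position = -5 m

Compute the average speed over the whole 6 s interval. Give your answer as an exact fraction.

Average speed = (total path length)/(elapsed time); on a piecewise-linear x-t graph the path length is Σ|Δx|.
0–2 s: |Δx| = |1 − 12| = 11 m
2–3 s: |Δx| = |1 − 1| = 0 m
3–4 s: |Δx| = |-9 − 1| = 10 m
4–6 s: |Δx| = |-5 − -9| = 4 m
Total path = 25 m; average speed = 25/6 = 25/6 m/s.

25/6 m/s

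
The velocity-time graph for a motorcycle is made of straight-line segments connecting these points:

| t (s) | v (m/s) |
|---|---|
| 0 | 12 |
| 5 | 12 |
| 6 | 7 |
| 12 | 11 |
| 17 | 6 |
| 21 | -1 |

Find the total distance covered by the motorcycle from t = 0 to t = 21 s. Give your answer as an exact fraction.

Distance (not displacement) is the total path length: add the absolute areas under v-t.
0–5 s: |12| × 5 = 60 m
5–6 s: |½(12 + 7)(1)| = 9.5 m
6–12 s: |½(7 + 11)(6)| = 54 m
12–17 s: |½(11 + 6)(5)| = 42.5 m
17–21 s: v = 0 at t = 143/7 s; triangle areas 72/7 + 2/7 = 74/7 m
Total distance = 1236/7 m

1236/7 m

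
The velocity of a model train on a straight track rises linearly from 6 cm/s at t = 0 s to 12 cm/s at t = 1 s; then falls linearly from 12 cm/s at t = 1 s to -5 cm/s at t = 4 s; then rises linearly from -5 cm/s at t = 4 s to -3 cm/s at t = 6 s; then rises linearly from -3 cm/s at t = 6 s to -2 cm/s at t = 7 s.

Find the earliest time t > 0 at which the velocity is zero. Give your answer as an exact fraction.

v changes sign on 1–4 s (from 12 to -5); the graph is linear there, so v = 0 at t = 1 + (-12)·(4 − 1)/(-5 − 12) = 53/17 s.

t = 53/17 s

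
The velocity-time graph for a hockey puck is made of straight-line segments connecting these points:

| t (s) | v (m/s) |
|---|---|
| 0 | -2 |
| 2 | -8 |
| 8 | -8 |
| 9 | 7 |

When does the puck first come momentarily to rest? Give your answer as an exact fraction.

t = 128/15 s

v changes sign on 8–9 s (from -8 to 7); the graph is linear there, so v = 0 at t = 8 + (8)·(9 − 8)/(7 − -8) = 128/15 s.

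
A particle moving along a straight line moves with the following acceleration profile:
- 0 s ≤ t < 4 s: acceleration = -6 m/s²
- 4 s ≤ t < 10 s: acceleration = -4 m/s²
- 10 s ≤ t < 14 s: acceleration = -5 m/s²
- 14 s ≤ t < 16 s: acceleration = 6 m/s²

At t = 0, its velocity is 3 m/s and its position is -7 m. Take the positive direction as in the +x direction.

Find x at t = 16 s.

On each constant-a segment, Δv = aΔt and Δx = v₀Δt + ½aΔt²; chain segment to segment.
0–4 s: v starts 3 m/s; Δx = 3·4 + ½·-6·4² = -36 m; v ends -21 m/s.
4–10 s: v starts -21 m/s; Δx = -21·6 + ½·-4·6² = -198 m; v ends -45 m/s.
10–14 s: v starts -45 m/s; Δx = -45·4 + ½·-5·4² = -220 m; v ends -65 m/s.
14–16 s: v starts -65 m/s; Δx = -65·2 + ½·6·2² = -118 m; v ends -53 m/s.
x(16) = -7 + Σ Δx = -579 m.

-579 m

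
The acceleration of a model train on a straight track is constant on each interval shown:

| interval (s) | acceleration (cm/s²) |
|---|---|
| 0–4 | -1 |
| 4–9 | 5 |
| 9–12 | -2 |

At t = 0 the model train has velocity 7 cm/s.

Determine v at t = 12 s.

22 cm/s

Δv equals the area under the a-t graph; then v = v₀ + Δv.
0–4 s: -1 × 4 = -4 cm/s
4–9 s: 5 × 5 = 25 cm/s
9–12 s: -2 × 3 = -6 cm/s
Δv = 15 cm/s, so v(12) = 7 + (15) = 22 cm/s.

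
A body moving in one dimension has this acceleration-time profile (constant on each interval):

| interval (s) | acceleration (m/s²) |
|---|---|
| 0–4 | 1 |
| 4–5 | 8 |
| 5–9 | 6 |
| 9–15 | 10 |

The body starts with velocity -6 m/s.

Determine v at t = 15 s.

Δv equals the area under the a-t graph; then v = v₀ + Δv.
0–4 s: 1 × 4 = 4 m/s
4–5 s: 8 × 1 = 8 m/s
5–9 s: 6 × 4 = 24 m/s
9–15 s: 10 × 6 = 60 m/s
Δv = 96 m/s, so v(15) = -6 + (96) = 90 m/s.

90 m/s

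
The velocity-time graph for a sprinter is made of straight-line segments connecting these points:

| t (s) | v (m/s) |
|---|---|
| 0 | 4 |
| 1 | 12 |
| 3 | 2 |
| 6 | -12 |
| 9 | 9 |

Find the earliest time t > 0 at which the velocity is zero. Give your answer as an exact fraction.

t = 24/7 s

v changes sign on 3–6 s (from 2 to -12); the graph is linear there, so v = 0 at t = 3 + (-2)·(6 − 3)/(-12 − 2) = 24/7 s.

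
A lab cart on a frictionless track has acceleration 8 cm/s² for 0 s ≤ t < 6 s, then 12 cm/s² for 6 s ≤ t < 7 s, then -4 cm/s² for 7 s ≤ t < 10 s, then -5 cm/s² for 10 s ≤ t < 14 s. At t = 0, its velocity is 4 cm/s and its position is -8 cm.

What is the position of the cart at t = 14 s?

On each constant-a segment, Δv = aΔt and Δx = v₀Δt + ½aΔt²; chain segment to segment.
0–6 s: v starts 4 cm/s; Δx = 4·6 + ½·8·6² = 168 cm; v ends 52 cm/s.
6–7 s: v starts 52 cm/s; Δx = 52·1 + ½·12·1² = 58 cm; v ends 64 cm/s.
7–10 s: v starts 64 cm/s; Δx = 64·3 + ½·-4·3² = 174 cm; v ends 52 cm/s.
10–14 s: v starts 52 cm/s; Δx = 52·4 + ½·-5·4² = 168 cm; v ends 32 cm/s.
x(14) = -8 + Σ Δx = 560 cm.

560 cm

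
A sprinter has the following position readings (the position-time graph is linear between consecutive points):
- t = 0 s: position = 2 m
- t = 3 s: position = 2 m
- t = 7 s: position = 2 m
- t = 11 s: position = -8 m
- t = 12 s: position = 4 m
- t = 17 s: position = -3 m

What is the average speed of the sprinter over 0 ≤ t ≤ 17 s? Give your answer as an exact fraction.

29/17 m/s

Average speed = (total path length)/(elapsed time); on a piecewise-linear x-t graph the path length is Σ|Δx|.
0–3 s: |Δx| = |2 − 2| = 0 m
3–7 s: |Δx| = |2 − 2| = 0 m
7–11 s: |Δx| = |-8 − 2| = 10 m
11–12 s: |Δx| = |4 − -8| = 12 m
12–17 s: |Δx| = |-3 − 4| = 7 m
Total path = 29 m; average speed = 29/17 = 29/17 m/s.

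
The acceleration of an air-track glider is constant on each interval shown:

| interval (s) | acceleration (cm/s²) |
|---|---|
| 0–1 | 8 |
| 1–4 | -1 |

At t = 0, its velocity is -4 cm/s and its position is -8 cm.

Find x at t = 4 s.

On each constant-a segment, Δv = aΔt and Δx = v₀Δt + ½aΔt²; chain segment to segment.
0–1 s: v starts -4 cm/s; Δx = -4·1 + ½·8·1² = 0 cm; v ends 4 cm/s.
1–4 s: v starts 4 cm/s; Δx = 4·3 + ½·-1·3² = 7.5 cm; v ends 1 cm/s.
x(4) = -8 + Σ Δx = -0.5 cm.

-0.5 cm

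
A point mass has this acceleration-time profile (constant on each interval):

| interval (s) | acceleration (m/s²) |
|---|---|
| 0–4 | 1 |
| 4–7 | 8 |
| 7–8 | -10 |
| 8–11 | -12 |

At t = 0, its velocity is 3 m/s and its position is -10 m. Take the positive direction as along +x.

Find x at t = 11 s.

On each constant-a segment, Δv = aΔt and Δx = v₀Δt + ½aΔt²; chain segment to segment.
0–4 s: v starts 3 m/s; Δx = 3·4 + ½·1·4² = 20 m; v ends 7 m/s.
4–7 s: v starts 7 m/s; Δx = 7·3 + ½·8·3² = 57 m; v ends 31 m/s.
7–8 s: v starts 31 m/s; Δx = 31·1 + ½·-10·1² = 26 m; v ends 21 m/s.
8–11 s: v starts 21 m/s; Δx = 21·3 + ½·-12·3² = 9 m; v ends -15 m/s.
x(11) = -10 + Σ Δx = 102 m.

102 m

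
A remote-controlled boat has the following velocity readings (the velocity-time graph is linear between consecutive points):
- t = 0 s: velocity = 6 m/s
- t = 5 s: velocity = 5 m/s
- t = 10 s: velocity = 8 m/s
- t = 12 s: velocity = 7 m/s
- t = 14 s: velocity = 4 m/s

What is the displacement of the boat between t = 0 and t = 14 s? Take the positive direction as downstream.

86 m

Displacement is the signed area under the v-t curve.
0–5 s: ½(6 + 5)(5) = 27.5 m
5–10 s: ½(5 + 8)(5) = 32.5 m
10–12 s: ½(8 + 7)(2) = 15 m
12–14 s: ½(7 + 4)(2) = 11 m
Net displacement = 86 m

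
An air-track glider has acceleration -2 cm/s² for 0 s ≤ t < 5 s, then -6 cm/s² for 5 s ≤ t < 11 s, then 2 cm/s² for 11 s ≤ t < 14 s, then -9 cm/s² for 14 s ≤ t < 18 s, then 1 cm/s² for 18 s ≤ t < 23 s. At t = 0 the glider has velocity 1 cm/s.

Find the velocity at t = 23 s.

Δv equals the area under the a-t graph; then v = v₀ + Δv.
0–5 s: -2 × 5 = -10 cm/s
5–11 s: -6 × 6 = -36 cm/s
11–14 s: 2 × 3 = 6 cm/s
14–18 s: -9 × 4 = -36 cm/s
18–23 s: 1 × 5 = 5 cm/s
Δv = -71 cm/s, so v(23) = 1 + (-71) = -70 cm/s.

-70 cm/s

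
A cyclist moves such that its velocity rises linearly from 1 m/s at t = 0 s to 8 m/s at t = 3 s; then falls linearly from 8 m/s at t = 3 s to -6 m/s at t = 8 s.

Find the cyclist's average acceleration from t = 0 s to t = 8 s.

Average acceleration = Δv/Δt = (-6 − 1)/(8 − 0) = -0.875 m/s².

-0.875 m/s²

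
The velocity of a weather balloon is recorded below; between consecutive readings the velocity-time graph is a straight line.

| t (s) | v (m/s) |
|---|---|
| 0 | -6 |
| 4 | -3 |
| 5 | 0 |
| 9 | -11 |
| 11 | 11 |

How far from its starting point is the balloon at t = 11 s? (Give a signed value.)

Displacement is the signed area under the v-t curve.
0–4 s: ½(-6 + -3)(4) = -18 m
4–5 s: ½(-3 + 0)(1) = -1.5 m
5–9 s: ½(0 + -11)(4) = -22 m
9–11 s: ½(-11 + 11)(2) = 0 m
Net displacement = -41.5 m

-41.5 m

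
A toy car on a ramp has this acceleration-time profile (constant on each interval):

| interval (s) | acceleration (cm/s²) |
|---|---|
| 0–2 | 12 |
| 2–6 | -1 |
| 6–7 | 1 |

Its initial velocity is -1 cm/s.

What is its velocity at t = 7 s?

Δv equals the area under the a-t graph; then v = v₀ + Δv.
0–2 s: 12 × 2 = 24 cm/s
2–6 s: -1 × 4 = -4 cm/s
6–7 s: 1 × 1 = 1 cm/s
Δv = 21 cm/s, so v(7) = -1 + (21) = 20 cm/s.

20 cm/s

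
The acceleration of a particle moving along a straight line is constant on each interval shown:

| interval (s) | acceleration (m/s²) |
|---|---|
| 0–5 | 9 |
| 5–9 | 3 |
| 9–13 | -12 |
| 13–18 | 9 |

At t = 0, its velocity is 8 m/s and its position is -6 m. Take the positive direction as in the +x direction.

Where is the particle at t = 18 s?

744 m

On each constant-a segment, Δv = aΔt and Δx = v₀Δt + ½aΔt²; chain segment to segment.
0–5 s: v starts 8 m/s; Δx = 8·5 + ½·9·5² = 152.5 m; v ends 53 m/s.
5–9 s: v starts 53 m/s; Δx = 53·4 + ½·3·4² = 236 m; v ends 65 m/s.
9–13 s: v starts 65 m/s; Δx = 65·4 + ½·-12·4² = 164 m; v ends 17 m/s.
13–18 s: v starts 17 m/s; Δx = 17·5 + ½·9·5² = 197.5 m; v ends 62 m/s.
x(18) = -6 + Σ Δx = 744 m.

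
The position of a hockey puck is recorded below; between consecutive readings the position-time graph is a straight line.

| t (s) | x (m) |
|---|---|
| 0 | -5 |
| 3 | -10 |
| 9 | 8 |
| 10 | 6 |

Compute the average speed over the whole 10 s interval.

2.5 m/s

Average speed = (total path length)/(elapsed time); on a piecewise-linear x-t graph the path length is Σ|Δx|.
0–3 s: |Δx| = |-10 − -5| = 5 m
3–9 s: |Δx| = |8 − -10| = 18 m
9–10 s: |Δx| = |6 − 8| = 2 m
Total path = 25 m; average speed = 25/10 = 2.5 m/s.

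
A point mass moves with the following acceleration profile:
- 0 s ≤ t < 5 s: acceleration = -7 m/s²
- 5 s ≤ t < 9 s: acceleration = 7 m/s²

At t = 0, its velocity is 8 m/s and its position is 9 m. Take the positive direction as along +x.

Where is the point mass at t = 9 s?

-90.5 m

On each constant-a segment, Δv = aΔt and Δx = v₀Δt + ½aΔt²; chain segment to segment.
0–5 s: v starts 8 m/s; Δx = 8·5 + ½·-7·5² = -47.5 m; v ends -27 m/s.
5–9 s: v starts -27 m/s; Δx = -27·4 + ½·7·4² = -52 m; v ends 1 m/s.
x(9) = 9 + Σ Δx = -90.5 m.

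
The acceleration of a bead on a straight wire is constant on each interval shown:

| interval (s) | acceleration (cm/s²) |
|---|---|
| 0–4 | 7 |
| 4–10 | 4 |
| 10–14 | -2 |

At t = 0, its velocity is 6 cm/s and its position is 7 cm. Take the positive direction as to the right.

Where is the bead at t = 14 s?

On each constant-a segment, Δv = aΔt and Δx = v₀Δt + ½aΔt²; chain segment to segment.
0–4 s: v starts 6 cm/s; Δx = 6·4 + ½·7·4² = 80 cm; v ends 34 cm/s.
4–10 s: v starts 34 cm/s; Δx = 34·6 + ½·4·6² = 276 cm; v ends 58 cm/s.
10–14 s: v starts 58 cm/s; Δx = 58·4 + ½·-2·4² = 216 cm; v ends 50 cm/s.
x(14) = 7 + Σ Δx = 579 cm.

579 cm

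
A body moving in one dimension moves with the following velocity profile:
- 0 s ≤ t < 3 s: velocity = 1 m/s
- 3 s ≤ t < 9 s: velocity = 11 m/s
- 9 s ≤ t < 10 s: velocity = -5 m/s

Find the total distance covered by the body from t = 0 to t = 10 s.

Distance (not displacement) is the total path length: add the absolute areas under v-t.
0–3 s: |1| × 3 = 3 m
3–9 s: |11| × 6 = 66 m
9–10 s: |-5| × 1 = 5 m
Total distance = 74 m

74 m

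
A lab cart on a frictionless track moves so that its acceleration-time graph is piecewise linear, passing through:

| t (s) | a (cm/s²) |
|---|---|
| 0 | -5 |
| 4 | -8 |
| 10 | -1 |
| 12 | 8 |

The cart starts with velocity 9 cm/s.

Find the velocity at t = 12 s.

Δv equals the area under the a-t graph; then v = v₀ + Δv.
0–4 s: ½(-5 + -8)(4) = -26 cm/s
4–10 s: ½(-8 + -1)(6) = -27 cm/s
10–12 s: ½(-1 + 8)(2) = 7 cm/s
Δv = -46 cm/s, so v(12) = 9 + (-46) = -37 cm/s.

-37 cm/s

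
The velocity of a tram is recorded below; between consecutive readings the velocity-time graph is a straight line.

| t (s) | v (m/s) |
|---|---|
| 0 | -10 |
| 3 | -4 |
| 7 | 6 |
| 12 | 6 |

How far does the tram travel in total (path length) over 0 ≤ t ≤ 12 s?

Distance (not displacement) is the total path length: add the absolute areas under v-t.
0–3 s: |½(-10 + -4)(3)| = 21 m
3–7 s: v = 0 at t = 4.6 s; triangle areas 3.2 + 7.2 = 10.4 m
7–12 s: |6| × 5 = 30 m
Total distance = 61.4 m

61.4 m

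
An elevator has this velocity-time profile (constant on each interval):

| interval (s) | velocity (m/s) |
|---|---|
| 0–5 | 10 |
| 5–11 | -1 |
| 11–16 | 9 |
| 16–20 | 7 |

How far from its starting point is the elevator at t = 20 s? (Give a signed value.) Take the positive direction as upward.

117 m

Displacement is the signed area under the v-t curve.
0–5 s: 10 × 5 = 50 m
5–11 s: -1 × 6 = -6 m
11–16 s: 9 × 5 = 45 m
16–20 s: 7 × 4 = 28 m
Net displacement = 117 m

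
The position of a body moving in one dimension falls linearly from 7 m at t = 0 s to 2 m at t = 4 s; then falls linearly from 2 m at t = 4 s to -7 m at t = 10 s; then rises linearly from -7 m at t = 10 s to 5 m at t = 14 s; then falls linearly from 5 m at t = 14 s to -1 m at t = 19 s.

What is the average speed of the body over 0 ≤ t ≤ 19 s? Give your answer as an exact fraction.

32/19 m/s

Average speed = (total path length)/(elapsed time); on a piecewise-linear x-t graph the path length is Σ|Δx|.
0–4 s: |Δx| = |2 − 7| = 5 m
4–10 s: |Δx| = |-7 − 2| = 9 m
10–14 s: |Δx| = |5 − -7| = 12 m
14–19 s: |Δx| = |-1 − 5| = 6 m
Total path = 32 m; average speed = 32/19 = 32/19 m/s.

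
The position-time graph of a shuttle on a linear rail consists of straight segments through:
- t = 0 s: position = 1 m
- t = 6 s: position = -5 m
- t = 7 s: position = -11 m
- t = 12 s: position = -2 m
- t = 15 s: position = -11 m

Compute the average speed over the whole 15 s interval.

2 m/s

Average speed = (total path length)/(elapsed time); on a piecewise-linear x-t graph the path length is Σ|Δx|.
0–6 s: |Δx| = |-5 − 1| = 6 m
6–7 s: |Δx| = |-11 − -5| = 6 m
7–12 s: |Δx| = |-2 − -11| = 9 m
12–15 s: |Δx| = |-11 − -2| = 9 m
Total path = 30 m; average speed = 30/15 = 2 m/s.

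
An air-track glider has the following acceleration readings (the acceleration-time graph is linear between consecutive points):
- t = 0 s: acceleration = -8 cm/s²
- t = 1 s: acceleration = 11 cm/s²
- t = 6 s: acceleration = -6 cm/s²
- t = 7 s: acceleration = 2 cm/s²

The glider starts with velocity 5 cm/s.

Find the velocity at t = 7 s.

17 cm/s

Δv equals the area under the a-t graph; then v = v₀ + Δv.
0–1 s: ½(-8 + 11)(1) = 1.5 cm/s
1–6 s: ½(11 + -6)(5) = 12.5 cm/s
6–7 s: ½(-6 + 2)(1) = -2 cm/s
Δv = 12 cm/s, so v(7) = 5 + (12) = 17 cm/s.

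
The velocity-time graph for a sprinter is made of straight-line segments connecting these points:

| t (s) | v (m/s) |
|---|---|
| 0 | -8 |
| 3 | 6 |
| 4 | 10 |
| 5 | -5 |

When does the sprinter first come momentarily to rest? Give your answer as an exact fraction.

v changes sign on 0–3 s (from -8 to 6); the graph is linear there, so v = 0 at t = 0 + (8)·(3 − 0)/(6 − -8) = 12/7 s.

t = 12/7 s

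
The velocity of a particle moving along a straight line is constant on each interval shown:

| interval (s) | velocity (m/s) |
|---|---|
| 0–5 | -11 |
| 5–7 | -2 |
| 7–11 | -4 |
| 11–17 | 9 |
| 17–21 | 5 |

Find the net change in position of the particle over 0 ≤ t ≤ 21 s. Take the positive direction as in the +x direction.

Net displacement equals the area under the velocity-time graph (areas below the axis count negative).
0–5 s: -11 × 5 = -55 m
5–7 s: -2 × 2 = -4 m
7–11 s: -4 × 4 = -16 m
11–17 s: 9 × 6 = 54 m
17–21 s: 5 × 4 = 20 m
Net displacement = -1 m

-1 m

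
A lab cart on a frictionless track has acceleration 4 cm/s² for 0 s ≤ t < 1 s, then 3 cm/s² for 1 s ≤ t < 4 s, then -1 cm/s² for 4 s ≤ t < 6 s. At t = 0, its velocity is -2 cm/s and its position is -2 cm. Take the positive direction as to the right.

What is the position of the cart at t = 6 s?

37.5 cm

On each constant-a segment, Δv = aΔt and Δx = v₀Δt + ½aΔt²; chain segment to segment.
0–1 s: v starts -2 cm/s; Δx = -2·1 + ½·4·1² = 0 cm; v ends 2 cm/s.
1–4 s: v starts 2 cm/s; Δx = 2·3 + ½·3·3² = 19.5 cm; v ends 11 cm/s.
4–6 s: v starts 11 cm/s; Δx = 11·2 + ½·-1·2² = 20 cm; v ends 9 cm/s.
x(6) = -2 + Σ Δx = 37.5 cm.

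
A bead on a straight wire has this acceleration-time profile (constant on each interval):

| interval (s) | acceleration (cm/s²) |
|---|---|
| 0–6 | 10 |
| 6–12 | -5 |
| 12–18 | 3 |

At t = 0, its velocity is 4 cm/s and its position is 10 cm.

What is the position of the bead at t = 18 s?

On each constant-a segment, Δv = aΔt and Δx = v₀Δt + ½aΔt²; chain segment to segment.
0–6 s: v starts 4 cm/s; Δx = 4·6 + ½·10·6² = 204 cm; v ends 64 cm/s.
6–12 s: v starts 64 cm/s; Δx = 64·6 + ½·-5·6² = 294 cm; v ends 34 cm/s.
12–18 s: v starts 34 cm/s; Δx = 34·6 + ½·3·6² = 258 cm; v ends 52 cm/s.
x(18) = 10 + Σ Δx = 766 cm.

766 cm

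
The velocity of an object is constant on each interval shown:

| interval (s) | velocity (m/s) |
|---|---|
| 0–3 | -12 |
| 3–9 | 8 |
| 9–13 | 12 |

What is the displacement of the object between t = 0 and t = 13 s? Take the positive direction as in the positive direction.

Net displacement equals the area under the velocity-time graph (areas below the axis count negative).
0–3 s: -12 × 3 = -36 m
3–9 s: 8 × 6 = 48 m
9–13 s: 12 × 4 = 48 m
Net displacement = 60 m

60 m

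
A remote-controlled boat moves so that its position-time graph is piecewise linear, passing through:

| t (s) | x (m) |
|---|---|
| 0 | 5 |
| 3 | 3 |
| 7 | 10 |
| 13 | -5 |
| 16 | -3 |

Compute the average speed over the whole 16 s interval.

Average speed = (total path length)/(elapsed time); on a piecewise-linear x-t graph the path length is Σ|Δx|.
0–3 s: |Δx| = |3 − 5| = 2 m
3–7 s: |Δx| = |10 − 3| = 7 m
7–13 s: |Δx| = |-5 − 10| = 15 m
13–16 s: |Δx| = |-3 − -5| = 2 m
Total path = 26 m; average speed = 26/16 = 1.625 m/s.

1.625 m/s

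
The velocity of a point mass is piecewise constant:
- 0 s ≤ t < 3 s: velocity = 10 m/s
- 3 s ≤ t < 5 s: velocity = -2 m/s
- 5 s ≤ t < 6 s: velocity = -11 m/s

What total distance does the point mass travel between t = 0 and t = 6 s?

45 m

Total distance travelled is ∫|v| dt — sum the magnitudes of each area piece.
0–3 s: |10| × 3 = 30 m
3–5 s: |-2| × 2 = 4 m
5–6 s: |-11| × 1 = 11 m
Total distance = 45 m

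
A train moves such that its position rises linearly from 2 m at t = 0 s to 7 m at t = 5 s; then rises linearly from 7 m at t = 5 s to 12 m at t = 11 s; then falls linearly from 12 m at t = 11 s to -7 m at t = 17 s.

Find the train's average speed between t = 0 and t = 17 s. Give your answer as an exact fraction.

Average speed = (total path length)/(elapsed time); on a piecewise-linear x-t graph the path length is Σ|Δx|.
0–5 s: |Δx| = |7 − 2| = 5 m
5–11 s: |Δx| = |12 − 7| = 5 m
11–17 s: |Δx| = |-7 − 12| = 19 m
Total path = 29 m; average speed = 29/17 = 29/17 m/s.

29/17 m/s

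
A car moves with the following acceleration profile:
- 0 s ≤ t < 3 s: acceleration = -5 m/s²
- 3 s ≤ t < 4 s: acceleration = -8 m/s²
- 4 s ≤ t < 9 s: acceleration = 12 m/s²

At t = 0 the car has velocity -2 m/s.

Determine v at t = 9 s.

35 m/s

Δv equals the area under the a-t graph; then v = v₀ + Δv.
0–3 s: -5 × 3 = -15 m/s
3–4 s: -8 × 1 = -8 m/s
4–9 s: 12 × 5 = 60 m/s
Δv = 37 m/s, so v(9) = -2 + (37) = 35 m/s.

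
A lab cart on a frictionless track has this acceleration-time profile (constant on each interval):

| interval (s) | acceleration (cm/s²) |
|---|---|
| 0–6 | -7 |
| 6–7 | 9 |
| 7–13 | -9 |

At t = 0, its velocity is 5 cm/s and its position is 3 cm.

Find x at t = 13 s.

-455.5 cm

On each constant-a segment, Δv = aΔt and Δx = v₀Δt + ½aΔt²; chain segment to segment.
0–6 s: v starts 5 cm/s; Δx = 5·6 + ½·-7·6² = -96 cm; v ends -37 cm/s.
6–7 s: v starts -37 cm/s; Δx = -37·1 + ½·9·1² = -32.5 cm; v ends -28 cm/s.
7–13 s: v starts -28 cm/s; Δx = -28·6 + ½·-9·6² = -330 cm; v ends -82 cm/s.
x(13) = 3 + Σ Δx = -455.5 cm.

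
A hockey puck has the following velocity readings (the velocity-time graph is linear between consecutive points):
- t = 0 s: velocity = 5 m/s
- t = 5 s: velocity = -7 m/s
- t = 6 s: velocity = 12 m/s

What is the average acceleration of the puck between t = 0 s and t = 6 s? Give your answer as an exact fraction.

7/6 m/s²

Average acceleration = Δv/Δt = (12 − 5)/(6 − 0) = 7/6 m/s².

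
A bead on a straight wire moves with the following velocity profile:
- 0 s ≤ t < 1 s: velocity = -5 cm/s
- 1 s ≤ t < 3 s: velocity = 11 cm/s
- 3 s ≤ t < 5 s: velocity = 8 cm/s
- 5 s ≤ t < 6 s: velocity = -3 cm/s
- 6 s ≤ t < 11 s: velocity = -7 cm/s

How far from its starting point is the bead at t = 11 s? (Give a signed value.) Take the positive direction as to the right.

-5 cm

Displacement is the signed area under the v-t curve.
0–1 s: -5 × 1 = -5 cm
1–3 s: 11 × 2 = 22 cm
3–5 s: 8 × 2 = 16 cm
5–6 s: -3 × 1 = -3 cm
6–11 s: -7 × 5 = -35 cm
Net displacement = -5 cm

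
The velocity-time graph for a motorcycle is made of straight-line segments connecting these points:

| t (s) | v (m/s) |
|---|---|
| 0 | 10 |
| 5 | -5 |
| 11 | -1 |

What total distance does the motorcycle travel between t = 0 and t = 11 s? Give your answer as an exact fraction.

233/6 m

Distance (not displacement) is the total path length: add the absolute areas under v-t.
0–5 s: v = 0 at t = 10/3 s; triangle areas 50/3 + 25/6 = 125/6 m
5–11 s: |½(-5 + -1)(6)| = 18 m
Total distance = 233/6 m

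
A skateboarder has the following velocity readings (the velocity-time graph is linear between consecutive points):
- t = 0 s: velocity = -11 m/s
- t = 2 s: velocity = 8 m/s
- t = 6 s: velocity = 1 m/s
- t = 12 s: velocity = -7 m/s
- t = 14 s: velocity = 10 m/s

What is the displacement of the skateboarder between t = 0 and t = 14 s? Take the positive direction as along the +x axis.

Displacement is the signed area under the v-t curve.
0–2 s: ½(-11 + 8)(2) = -3 m
2–6 s: ½(8 + 1)(4) = 18 m
6–12 s: ½(1 + -7)(6) = -18 m
12–14 s: ½(-7 + 10)(2) = 3 m
Net displacement = 0 m

0 m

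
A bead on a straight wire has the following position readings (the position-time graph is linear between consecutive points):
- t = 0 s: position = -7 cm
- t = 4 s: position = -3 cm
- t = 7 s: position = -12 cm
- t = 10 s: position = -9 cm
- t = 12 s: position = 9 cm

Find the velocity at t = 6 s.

Velocity is the slope of the x-t graph on 4–7 s: (-12 − -3)/(7 − 4) = -3 cm/s.

-3 cm/s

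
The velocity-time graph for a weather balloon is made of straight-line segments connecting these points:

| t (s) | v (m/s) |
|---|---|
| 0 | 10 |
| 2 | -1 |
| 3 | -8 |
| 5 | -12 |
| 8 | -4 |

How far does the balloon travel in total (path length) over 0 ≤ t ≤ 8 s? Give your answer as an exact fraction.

Total distance travelled is ∫|v| dt — sum the magnitudes of each area piece.
0–2 s: v = 0 at t = 20/11 s; triangle areas 100/11 + 1/11 = 101/11 m
2–3 s: |½(-1 + -8)(1)| = 4.5 m
3–5 s: |½(-8 + -12)(2)| = 20 m
5–8 s: |½(-12 + -4)(3)| = 24 m
Total distance = 1269/22 m

1269/22 m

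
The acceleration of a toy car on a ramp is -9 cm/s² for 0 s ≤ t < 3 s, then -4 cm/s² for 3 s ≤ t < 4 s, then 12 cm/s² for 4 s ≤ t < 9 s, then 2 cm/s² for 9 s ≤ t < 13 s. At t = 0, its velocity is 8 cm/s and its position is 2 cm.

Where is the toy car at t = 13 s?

On each constant-a segment, Δv = aΔt and Δx = v₀Δt + ½aΔt²; chain segment to segment.
0–3 s: v starts 8 cm/s; Δx = 8·3 + ½·-9·3² = -16.5 cm; v ends -19 cm/s.
3–4 s: v starts -19 cm/s; Δx = -19·1 + ½·-4·1² = -21 cm; v ends -23 cm/s.
4–9 s: v starts -23 cm/s; Δx = -23·5 + ½·12·5² = 35 cm; v ends 37 cm/s.
9–13 s: v starts 37 cm/s; Δx = 37·4 + ½·2·4² = 164 cm; v ends 45 cm/s.
x(13) = 2 + Σ Δx = 163.5 cm.

163.5 cm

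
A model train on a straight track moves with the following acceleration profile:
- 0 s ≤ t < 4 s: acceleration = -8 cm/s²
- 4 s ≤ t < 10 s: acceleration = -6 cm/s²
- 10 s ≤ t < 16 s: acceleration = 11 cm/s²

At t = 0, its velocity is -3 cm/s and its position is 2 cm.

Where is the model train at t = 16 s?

On each constant-a segment, Δv = aΔt and Δx = v₀Δt + ½aΔt²; chain segment to segment.
0–4 s: v starts -3 cm/s; Δx = -3·4 + ½·-8·4² = -76 cm; v ends -35 cm/s.
4–10 s: v starts -35 cm/s; Δx = -35·6 + ½·-6·6² = -318 cm; v ends -71 cm/s.
10–16 s: v starts -71 cm/s; Δx = -71·6 + ½·11·6² = -228 cm; v ends -5 cm/s.
x(16) = 2 + Σ Δx = -620 cm.

-620 cm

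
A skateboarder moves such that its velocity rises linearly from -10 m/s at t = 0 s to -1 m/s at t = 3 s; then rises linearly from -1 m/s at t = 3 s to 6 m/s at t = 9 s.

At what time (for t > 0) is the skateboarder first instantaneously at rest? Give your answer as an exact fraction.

t = 27/7 s

v changes sign on 3–9 s (from -1 to 6); the graph is linear there, so v = 0 at t = 3 + (1)·(9 − 3)/(6 − -1) = 27/7 s.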